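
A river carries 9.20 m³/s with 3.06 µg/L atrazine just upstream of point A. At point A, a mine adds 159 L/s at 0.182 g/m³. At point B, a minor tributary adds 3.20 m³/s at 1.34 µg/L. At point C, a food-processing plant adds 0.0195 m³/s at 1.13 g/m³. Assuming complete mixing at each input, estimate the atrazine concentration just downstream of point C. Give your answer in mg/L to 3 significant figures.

3.06 µg/L = 0.00306 mg/L.
159 L/s = 0.159 m³/s.
After input A: C = (9.2·0.00306 + 0.159·0.182) / 9.359 = 0.0061 mg/L.
1.34 µg/L = 0.00134 mg/L.
After input B: C = (9.359·0.0061 + 3.2·0.00134) / 12.56 = 0.004887 mg/L.
After input C: C = (12.56·0.004887 + 0.0195·1.13) / 12.58 = 0.006631 mg/L.

0.00663 mg/L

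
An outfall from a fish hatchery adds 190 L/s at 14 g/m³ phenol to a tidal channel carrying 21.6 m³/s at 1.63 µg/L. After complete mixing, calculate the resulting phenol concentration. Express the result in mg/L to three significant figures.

190 L/s = 0.19 m³/s.
1.63 µg/L = 0.00163 mg/L.
Conservation of mass across the mixing zone: C = (0.19·14 + 21.6·0.00163) / (0.19 + 21.6) = 2.695/21.79 = 0.1237 mg/L.

0.124 mg/L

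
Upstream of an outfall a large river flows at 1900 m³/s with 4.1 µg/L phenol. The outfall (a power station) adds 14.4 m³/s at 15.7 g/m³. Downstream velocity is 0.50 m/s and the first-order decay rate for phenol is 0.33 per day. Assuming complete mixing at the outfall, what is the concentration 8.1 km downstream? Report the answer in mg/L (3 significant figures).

4.1 µg/L = 0.0041 mg/L.
After complete mixing, C₀ = (14.4·15.7 + 1900·0.0041) / 1914 = 0.1222 mg/L.
Travel time t = 8100 m / 0.50 m/s = 1.62e+04 s = 0.1875 d.
C = 0.1222·exp(−0.33·0.1875) = 0.1222·0.94 = 0.1148 mg/L.

0.115 mg/L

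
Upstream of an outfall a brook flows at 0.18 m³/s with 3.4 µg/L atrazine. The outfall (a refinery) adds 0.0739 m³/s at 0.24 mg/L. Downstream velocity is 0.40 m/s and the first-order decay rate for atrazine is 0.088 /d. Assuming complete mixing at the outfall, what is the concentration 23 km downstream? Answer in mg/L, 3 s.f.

3.4 µg/L = 0.0034 mg/L.
After complete mixing, C₀ = (0.0739·0.24 + 0.18·0.0034) / 0.2539 = 0.07226 mg/L.
Travel time t = 2.3e+04 m / 0.40 m/s = 5.75e+04 s = 0.6655 d.
C = 0.07226·exp(−0.088·0.6655) = 0.07226·0.9431 = 0.06815 mg/L.

0.0682 mg/L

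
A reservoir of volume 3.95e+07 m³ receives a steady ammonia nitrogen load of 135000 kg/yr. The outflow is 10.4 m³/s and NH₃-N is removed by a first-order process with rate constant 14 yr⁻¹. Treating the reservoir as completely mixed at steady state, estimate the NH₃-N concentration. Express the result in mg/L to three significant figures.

Outflow Q = 10.4 m³/s × 3.156e+07 s/yr = 3.282e+08 m³/yr.
Steady-state CSTR mass balance: W = Q·C + k·V·C, so C = W/(Q + kV).
Q + kV = 3.282e+08 + 14·3.95e+07 = 8.812e+08 m³/yr.
C = 135000/8.812e+08 = 0.0001532 kg/m³ = 0.1532 mg/L.

0.153 mg/L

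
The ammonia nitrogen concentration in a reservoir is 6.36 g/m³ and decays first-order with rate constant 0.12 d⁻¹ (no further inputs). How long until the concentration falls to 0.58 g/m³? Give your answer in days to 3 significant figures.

20.0 d

t = ln(C₀/C)/k = ln(6.36/0.58)/0.12 = 2.395/0.12 = 19.96 d.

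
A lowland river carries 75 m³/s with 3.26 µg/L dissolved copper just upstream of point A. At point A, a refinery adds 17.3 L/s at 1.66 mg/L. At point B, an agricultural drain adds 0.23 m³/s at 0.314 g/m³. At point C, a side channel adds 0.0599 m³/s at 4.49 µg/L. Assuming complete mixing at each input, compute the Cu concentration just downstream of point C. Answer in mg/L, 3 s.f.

0.00459 mg/L

3.26 µg/L = 0.00326 mg/L.
17.3 L/s = 0.0173 m³/s.
After input A: C = (75·0.00326 + 0.0173·1.66) / 75.02 = 0.003642 mg/L.
After input B: C = (75.02·0.003642 + 0.23·0.314) / 75.25 = 0.004591 mg/L.
4.49 µg/L = 0.00449 mg/L.
After input C: C = (75.25·0.004591 + 0.0599·0.00449) / 75.31 = 0.004591 mg/L.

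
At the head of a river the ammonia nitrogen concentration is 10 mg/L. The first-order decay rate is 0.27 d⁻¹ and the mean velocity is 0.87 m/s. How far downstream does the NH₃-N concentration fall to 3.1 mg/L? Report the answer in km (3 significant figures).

326 km

From C = C₀·e^(−kt), t = ln(C₀/C)/k = ln(10/3.1)/0.27 = 1.171/0.27 = 4.338 d.
Distance = v·t = 0.87 m/s × 3.748e+05 s = 3.261e+05 m = 326.1 km.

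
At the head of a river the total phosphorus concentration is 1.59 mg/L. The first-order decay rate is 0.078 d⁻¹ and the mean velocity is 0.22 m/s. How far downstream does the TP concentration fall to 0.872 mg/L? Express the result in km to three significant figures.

146 km

From C = C₀·e^(−kt), t = ln(C₀/C)/k = ln(1.59/0.872)/0.078 = 0.6007/0.078 = 7.701 d.
Distance = v·t = 0.22 m/s × 6.654e+05 s = 1.464e+05 m = 146.4 km.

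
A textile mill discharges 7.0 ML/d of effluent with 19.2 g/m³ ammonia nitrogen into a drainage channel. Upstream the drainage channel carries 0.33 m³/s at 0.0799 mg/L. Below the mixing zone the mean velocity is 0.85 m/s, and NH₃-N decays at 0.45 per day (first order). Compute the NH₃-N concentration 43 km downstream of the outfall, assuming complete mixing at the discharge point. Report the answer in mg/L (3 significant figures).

2.96 mg/L

7.0 ML/d = 0.08102 m³/s.
After complete mixing, C₀ = (0.08102·19.2 + 0.33·0.0799) / 0.411 = 3.849 mg/L.
Travel time t = 4.3e+04 m / 0.85 m/s = 5.059e+04 s = 0.5855 d.
C = 3.849·exp(−0.45·0.5855) = 3.849·0.7684 = 2.957 mg/L.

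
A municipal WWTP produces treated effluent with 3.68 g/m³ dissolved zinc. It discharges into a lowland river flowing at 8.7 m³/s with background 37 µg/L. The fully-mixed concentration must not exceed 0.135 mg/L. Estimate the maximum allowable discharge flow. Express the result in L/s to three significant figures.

37 µg/L = 0.037 mg/L.
Mass balance at complete mixing: C_std·(Q_w + Q_r) = Q_w·C_e + Q_r·C_b.
Rearranging, Q_w = Q_r·(C_std − C_b)/(C_e − C_std) = 8.7·(0.135 − 0.037) / (3.68 − 0.135) = 0.2405 m³/s.
= 240.5 L/s.

241 L/s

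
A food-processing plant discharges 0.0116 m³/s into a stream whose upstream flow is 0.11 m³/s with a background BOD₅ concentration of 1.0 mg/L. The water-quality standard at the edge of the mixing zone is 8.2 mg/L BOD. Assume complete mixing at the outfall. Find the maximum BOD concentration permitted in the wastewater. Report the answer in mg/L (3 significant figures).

Mass balance: 8.2·0.1216 = 0.0116·Cₑ + 0.11·1.
Cₑ = (0.9971 − 0.11) / 0.0116 = 76.48 mg/L.

76.5 mg/L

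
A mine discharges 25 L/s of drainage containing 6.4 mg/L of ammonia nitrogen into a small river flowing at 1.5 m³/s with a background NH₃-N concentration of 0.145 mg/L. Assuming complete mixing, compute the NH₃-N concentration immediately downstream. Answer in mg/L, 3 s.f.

25 L/s = 0.025 m³/s.
Conservation of mass across the mixing zone: C = (0.025·6.4 + 1.5·0.145) / (0.025 + 1.5) = 0.3775/1.525 = 0.2475 mg/L.

0.248 mg/L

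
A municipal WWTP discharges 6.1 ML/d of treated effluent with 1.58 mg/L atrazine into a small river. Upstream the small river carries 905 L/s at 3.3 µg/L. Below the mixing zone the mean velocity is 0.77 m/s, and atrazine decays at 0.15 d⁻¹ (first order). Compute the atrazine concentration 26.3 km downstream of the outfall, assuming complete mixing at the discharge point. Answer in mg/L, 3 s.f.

0.111 mg/L

6.1 ML/d = 0.0706 m³/s.
905 L/s = 0.905 m³/s.
3.3 µg/L = 0.0033 mg/L.
After complete mixing, C₀ = (0.0706·1.58 + 0.905·0.0033) / 0.9756 = 0.1174 mg/L.
Travel time t = 2.63e+04 m / 0.77 m/s = 3.416e+04 s = 0.3953 d.
C = 0.1174·exp(−0.15·0.3953) = 0.1174·0.9424 = 0.1106 mg/L.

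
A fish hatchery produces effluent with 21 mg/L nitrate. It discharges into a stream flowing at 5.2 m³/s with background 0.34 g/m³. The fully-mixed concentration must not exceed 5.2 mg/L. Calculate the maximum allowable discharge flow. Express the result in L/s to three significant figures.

Mass balance at complete mixing: C_std·(Q_w + Q_r) = Q_w·C_e + Q_r·C_b.
Rearranging, Q_w = Q_r·(C_std − C_b)/(C_e − C_std) = 5.2·(5.2 − 0.34) / (21 − 5.2) = 1.599 m³/s.
= 1599 L/s.

1600 L/s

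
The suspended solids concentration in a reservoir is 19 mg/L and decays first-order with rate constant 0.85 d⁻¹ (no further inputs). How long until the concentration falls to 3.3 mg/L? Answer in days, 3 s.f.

t = ln(C₀/C)/k = ln(19/3.3)/0.85 = 1.751/0.85 = 2.059 d.

2.06 d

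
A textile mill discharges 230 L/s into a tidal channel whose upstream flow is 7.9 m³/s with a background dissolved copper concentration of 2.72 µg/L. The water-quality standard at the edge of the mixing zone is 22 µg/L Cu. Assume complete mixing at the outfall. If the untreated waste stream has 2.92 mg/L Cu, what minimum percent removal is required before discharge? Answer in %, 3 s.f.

230 L/s = 0.23 m³/s.
2.72 µg/L = 0.00272 mg/L.
22 µg/L = 0.022 mg/L.
Mass balance: 0.022·8.13 = 0.23·Cₑ + 7.9·0.00272.
Cₑ = (0.1789 − 0.02149) / 0.23 = 0.6842 mg/L.
Required removal = 1 − 0.6842/2.92 = 76.57 %.

76.6 %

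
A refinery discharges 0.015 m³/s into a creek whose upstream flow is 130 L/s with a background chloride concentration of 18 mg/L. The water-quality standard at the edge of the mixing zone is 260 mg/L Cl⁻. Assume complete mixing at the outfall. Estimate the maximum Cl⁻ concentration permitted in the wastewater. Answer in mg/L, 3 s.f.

2360 mg/L

130 L/s = 0.13 m³/s.
Mass balance: 260·0.145 = 0.015·Cₑ + 0.13·18.
Cₑ = (37.7 − 2.34) / 0.015 = 2357 mg/L.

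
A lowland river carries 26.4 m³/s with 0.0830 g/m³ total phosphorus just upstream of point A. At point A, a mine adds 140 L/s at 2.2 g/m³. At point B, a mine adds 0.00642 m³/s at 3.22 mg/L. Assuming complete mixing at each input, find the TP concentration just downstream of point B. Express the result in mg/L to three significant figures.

0.0949 mg/L

140 L/s = 0.14 m³/s.
After input A: C = (26.4·0.083 + 0.14·2.2) / 26.54 = 0.09417 mg/L.
After input B: C = (26.54·0.09417 + 0.00642·3.22) / 26.55 = 0.09492 mg/L.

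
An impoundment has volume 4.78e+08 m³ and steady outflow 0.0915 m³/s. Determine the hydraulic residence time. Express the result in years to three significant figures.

166 yr

Q = 0.0915 m³/s × 3.156e+07 s/yr = 2.888e+06 m³/yr.
Hydraulic residence time τ = V/Q = 4.78e+08/2.888e+06 = 165.5 yr.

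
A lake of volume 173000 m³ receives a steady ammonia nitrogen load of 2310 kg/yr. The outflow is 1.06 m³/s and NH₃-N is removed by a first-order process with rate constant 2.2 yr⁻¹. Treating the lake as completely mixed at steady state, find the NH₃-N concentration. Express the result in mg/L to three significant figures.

0.0683 mg/L

Outflow Q = 1.06 m³/s × 3.156e+07 s/yr = 3.345e+07 m³/yr.
Steady-state CSTR mass balance: W = Q·C + k·V·C, so C = W/(Q + kV).
Q + kV = 3.345e+07 + 2.2·173000 = 3.383e+07 m³/yr.
C = 2310/3.383e+07 = 6.828e-05 kg/m³ = 0.06828 mg/L.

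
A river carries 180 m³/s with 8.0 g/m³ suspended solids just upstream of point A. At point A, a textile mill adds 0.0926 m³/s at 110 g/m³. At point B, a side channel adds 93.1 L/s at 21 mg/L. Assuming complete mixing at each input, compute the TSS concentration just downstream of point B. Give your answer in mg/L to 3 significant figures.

8.06 mg/L

After input A: C = (180·8 + 0.0926·110) / 180.1 = 8.052 mg/L.
93.1 L/s = 0.0931 m³/s.
After input B: C = (180.1·8.052 + 0.0931·21) / 180.2 = 8.059 mg/L.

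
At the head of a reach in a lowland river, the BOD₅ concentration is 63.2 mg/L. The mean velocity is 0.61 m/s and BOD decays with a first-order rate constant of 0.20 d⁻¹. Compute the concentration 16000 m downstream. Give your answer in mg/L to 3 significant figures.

Travel time t = 16000 m / 0.61 m/s = 1.6e+04/0.61 = 2.623e+04 s = 0.3036 d.
First-order decay: C = 63.2·exp(−0.20·0.3036) = 63.2·0.9411 = 59.48 mg/L.

59.5 mg/L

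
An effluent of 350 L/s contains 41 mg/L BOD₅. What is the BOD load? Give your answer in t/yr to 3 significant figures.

453 t/yr

350 L/s = 0.35 m³/s.
Mass flux = Q·C = 0.35 m³/s × 41 g/m³ = 14.35 g/s.
= 14.35 g/s × 31.56 = 452.9 t/yr.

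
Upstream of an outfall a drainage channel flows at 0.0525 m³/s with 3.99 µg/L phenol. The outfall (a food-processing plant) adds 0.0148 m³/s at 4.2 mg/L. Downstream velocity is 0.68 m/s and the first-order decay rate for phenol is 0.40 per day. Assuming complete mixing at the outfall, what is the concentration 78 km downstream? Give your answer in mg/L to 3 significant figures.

3.99 µg/L = 0.00399 mg/L.
After complete mixing, C₀ = (0.0148·4.2 + 0.0525·0.00399) / 0.0673 = 0.9267 mg/L.
Travel time t = 7.8e+04 m / 0.68 m/s = 1.147e+05 s = 1.328 d.
C = 0.9267·exp(−0.40·1.328) = 0.9267·0.588 = 0.5449 mg/L.

0.545 mg/L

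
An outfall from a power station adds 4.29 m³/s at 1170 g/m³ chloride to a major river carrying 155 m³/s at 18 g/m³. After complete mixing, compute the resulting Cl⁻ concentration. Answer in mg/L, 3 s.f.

Conservation of mass across the mixing zone: C = (4.29·1170 + 155·18) / (4.29 + 155) = 7809/159.3 = 49.03 mg/L.

49.0 mg/L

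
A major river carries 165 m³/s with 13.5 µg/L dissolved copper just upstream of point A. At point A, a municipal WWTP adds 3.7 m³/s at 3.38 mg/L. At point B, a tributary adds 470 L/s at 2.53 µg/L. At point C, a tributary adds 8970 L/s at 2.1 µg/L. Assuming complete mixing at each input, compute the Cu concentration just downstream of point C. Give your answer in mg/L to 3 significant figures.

13.5 µg/L = 0.0135 mg/L.
After input A: C = (165·0.0135 + 3.7·3.38) / 168.7 = 0.08734 mg/L.
470 L/s = 0.47 m³/s.
2.53 µg/L = 0.00253 mg/L.
After input B: C = (168.7·0.08734 + 0.47·0.00253) / 169.2 = 0.0871 mg/L.
8970 L/s = 8.97 m³/s.
2.1 µg/L = 0.0021 mg/L.
After input C: C = (169.2·0.0871 + 8.97·0.0021) / 178.1 = 0.08282 mg/L.

0.0828 mg/L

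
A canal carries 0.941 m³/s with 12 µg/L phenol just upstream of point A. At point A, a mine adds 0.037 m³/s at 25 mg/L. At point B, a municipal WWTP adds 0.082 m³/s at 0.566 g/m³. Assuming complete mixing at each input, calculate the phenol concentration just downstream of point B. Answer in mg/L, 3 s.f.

0.927 mg/L

12 µg/L = 0.012 mg/L.
After input A: C = (0.941·0.012 + 0.037·25) / 0.978 = 0.9574 mg/L.
After input B: C = (0.978·0.9574 + 0.082·0.566) / 1.06 = 0.9271 mg/L.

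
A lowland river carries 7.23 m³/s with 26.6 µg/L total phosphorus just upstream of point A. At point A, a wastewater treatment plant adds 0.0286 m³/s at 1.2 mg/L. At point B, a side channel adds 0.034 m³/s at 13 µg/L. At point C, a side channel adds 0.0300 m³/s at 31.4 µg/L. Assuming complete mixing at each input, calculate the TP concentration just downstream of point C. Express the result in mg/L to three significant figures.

0.0311 mg/L

26.6 µg/L = 0.0266 mg/L.
After input A: C = (7.23·0.0266 + 0.0286·1.2) / 7.259 = 0.03122 mg/L.
13 µg/L = 0.013 mg/L.
After input B: C = (7.259·0.03122 + 0.034·0.013) / 7.293 = 0.03114 mg/L.
31.4 µg/L = 0.0314 mg/L.
After input C: C = (7.293·0.03114 + 0.03·0.0314) / 7.323 = 0.03114 mg/L.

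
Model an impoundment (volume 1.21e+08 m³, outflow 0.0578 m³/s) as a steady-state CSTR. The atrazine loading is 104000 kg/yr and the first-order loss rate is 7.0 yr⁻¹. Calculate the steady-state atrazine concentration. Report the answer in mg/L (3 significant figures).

Outflow Q = 0.0578 m³/s × 3.156e+07 s/yr = 1.824e+06 m³/yr.
Steady-state CSTR mass balance: W = Q·C + k·V·C, so C = W/(Q + kV).
Q + kV = 1.824e+06 + 7.0·1.21e+08 = 8.488e+08 m³/yr.
C = 104000/8.488e+08 = 0.0001225 kg/m³ = 0.1225 mg/L.

0.123 mg/L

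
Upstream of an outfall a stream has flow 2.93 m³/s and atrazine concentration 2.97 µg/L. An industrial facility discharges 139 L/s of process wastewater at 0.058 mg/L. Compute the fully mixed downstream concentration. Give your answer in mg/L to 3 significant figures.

0.00546 mg/L

139 L/s = 0.139 m³/s.
2.97 µg/L = 0.00297 mg/L.
By mass balance at complete mixing, C = (0.139·0.058 + 2.93·0.00297) / (0.139 + 2.93) = 0.01676/3.069 = 0.005462 mg/L.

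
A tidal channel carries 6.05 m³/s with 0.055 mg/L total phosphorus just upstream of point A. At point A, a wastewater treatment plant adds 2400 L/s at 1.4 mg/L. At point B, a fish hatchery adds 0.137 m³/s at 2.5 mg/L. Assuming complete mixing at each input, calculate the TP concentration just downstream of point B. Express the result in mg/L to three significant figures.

2400 L/s = 2.4 m³/s.
After input A: C = (6.05·0.055 + 2.4·1.4) / 8.45 = 0.437 mg/L.
After input B: C = (8.45·0.437 + 0.137·2.5) / 8.587 = 0.4699 mg/L.

0.470 mg/L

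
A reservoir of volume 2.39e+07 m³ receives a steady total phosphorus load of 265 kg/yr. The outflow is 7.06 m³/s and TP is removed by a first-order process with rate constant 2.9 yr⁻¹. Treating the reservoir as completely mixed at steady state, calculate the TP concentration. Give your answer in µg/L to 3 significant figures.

0.907 µg/L

Outflow Q = 7.06 m³/s × 3.156e+07 s/yr = 2.228e+08 m³/yr.
Steady-state CSTR mass balance: W = Q·C + k·V·C, so C = W/(Q + kV).
Q + kV = 2.228e+08 + 2.9·2.39e+07 = 2.921e+08 m³/yr.
C = 265/2.921e+08 = 9.072e-07 kg/m³ = 0.0009072 mg/L = 0.9072 µg/L.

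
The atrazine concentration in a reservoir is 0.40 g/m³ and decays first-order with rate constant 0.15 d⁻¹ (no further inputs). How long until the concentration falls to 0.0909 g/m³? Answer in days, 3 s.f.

t = ln(C₀/C)/k = ln(0.40/0.0909)/0.15 = 1.482/0.15 = 9.878 d.

9.88 d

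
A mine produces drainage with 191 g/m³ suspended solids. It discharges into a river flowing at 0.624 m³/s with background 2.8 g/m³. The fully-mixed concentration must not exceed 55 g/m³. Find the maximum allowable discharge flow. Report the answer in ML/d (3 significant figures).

20.7 ML/d

Mass balance at complete mixing: C_std·(Q_w + Q_r) = Q_w·C_e + Q_r·C_b.
Rearranging, Q_w = Q_r·(C_std − C_b)/(C_e − C_std) = 0.624·(55 − 2.8) / (191 − 55) = 0.2395 m³/s.
= 20.69 ML/d.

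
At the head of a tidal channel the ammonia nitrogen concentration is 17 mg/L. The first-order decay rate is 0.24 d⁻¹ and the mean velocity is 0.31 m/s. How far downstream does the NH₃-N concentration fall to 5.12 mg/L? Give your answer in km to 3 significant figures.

From C = C₀·e^(−kt), t = ln(C₀/C)/k = ln(17/5.12)/0.24 = 1.2/0.24 = 5 d.
Distance = v·t = 0.31 m/s × 4.32e+05 s = 1.339e+05 m = 133.9 km.

134 km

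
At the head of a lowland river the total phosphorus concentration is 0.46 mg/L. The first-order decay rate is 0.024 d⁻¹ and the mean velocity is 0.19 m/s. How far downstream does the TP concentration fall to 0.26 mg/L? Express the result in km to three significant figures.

390 km

From C = C₀·e^(−kt), t = ln(C₀/C)/k = ln(0.46/0.26)/0.024 = 0.5705/0.024 = 23.77 d.
Distance = v·t = 0.19 m/s × 2.054e+06 s = 3.903e+05 m = 390.3 km.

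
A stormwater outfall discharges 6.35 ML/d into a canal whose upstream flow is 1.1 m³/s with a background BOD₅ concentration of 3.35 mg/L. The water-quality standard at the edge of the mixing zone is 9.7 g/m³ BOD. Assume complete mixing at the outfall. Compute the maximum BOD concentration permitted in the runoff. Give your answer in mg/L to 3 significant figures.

105 mg/L

6.35 ML/d = 0.0735 m³/s.
Mass balance: 9.7·1.173 = 0.0735·Cₑ + 1.1·3.35.
Cₑ = (11.38 − 3.685) / 0.0735 = 104.7 mg/L.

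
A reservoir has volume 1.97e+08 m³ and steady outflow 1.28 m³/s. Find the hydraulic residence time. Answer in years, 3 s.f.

Q = 1.28 m³/s × 3.156e+07 s/yr = 4.039e+07 m³/yr.
Hydraulic residence time τ = V/Q = 1.97e+08/4.039e+07 = 4.877 yr.

4.88 yr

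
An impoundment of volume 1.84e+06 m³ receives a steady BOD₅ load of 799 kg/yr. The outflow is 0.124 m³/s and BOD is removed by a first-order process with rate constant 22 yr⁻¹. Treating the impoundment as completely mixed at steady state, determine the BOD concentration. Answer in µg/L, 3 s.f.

18.0 µg/L

Outflow Q = 0.124 m³/s × 3.156e+07 s/yr = 3.913e+06 m³/yr.
Steady-state CSTR mass balance: W = Q·C + k·V·C, so C = W/(Q + kV).
Q + kV = 3.913e+06 + 22·1.84e+06 = 4.439e+07 m³/yr.
C = 799/4.439e+07 = 1.8e-05 kg/m³ = 0.018 mg/L = 18 µg/L.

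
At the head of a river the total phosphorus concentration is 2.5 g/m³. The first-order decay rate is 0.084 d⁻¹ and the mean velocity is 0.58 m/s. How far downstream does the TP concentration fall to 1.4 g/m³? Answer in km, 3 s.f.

From C = C₀·e^(−kt), t = ln(C₀/C)/k = ln(2.5/1.4)/0.084 = 0.5798/0.084 = 6.903 d.
Distance = v·t = 0.58 m/s × 5.964e+05 s = 3.459e+05 m = 345.9 km.

346 km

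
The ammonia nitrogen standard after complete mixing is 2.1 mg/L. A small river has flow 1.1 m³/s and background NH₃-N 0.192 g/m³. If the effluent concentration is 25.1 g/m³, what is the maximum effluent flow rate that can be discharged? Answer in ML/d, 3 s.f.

7.88 ML/d

Mass balance at complete mixing: C_std·(Q_w + Q_r) = Q_w·C_e + Q_r·C_b.
Rearranging, Q_w = Q_r·(C_std − C_b)/(C_e − C_std) = 1.1·(2.1 − 0.192) / (25.1 − 2.1) = 0.09125 m³/s.
= 7.884 ML/d.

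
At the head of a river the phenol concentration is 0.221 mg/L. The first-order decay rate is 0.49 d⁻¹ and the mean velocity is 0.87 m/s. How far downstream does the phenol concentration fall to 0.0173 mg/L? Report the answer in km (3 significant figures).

391 km

From C = C₀·e^(−kt), t = ln(C₀/C)/k = ln(0.221/0.0173)/0.49 = 2.547/0.49 = 5.199 d.
Distance = v·t = 0.87 m/s × 4.492e+05 s = 3.908e+05 m = 390.8 km.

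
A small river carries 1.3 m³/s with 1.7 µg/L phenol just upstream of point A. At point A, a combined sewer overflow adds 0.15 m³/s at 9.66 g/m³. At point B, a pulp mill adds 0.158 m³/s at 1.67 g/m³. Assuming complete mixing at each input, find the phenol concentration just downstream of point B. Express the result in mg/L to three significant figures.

1.7 µg/L = 0.0017 mg/L.
After input A: C = (1.3·0.0017 + 0.15·9.66) / 1.45 = 1.001 mg/L.
After input B: C = (1.45·1.001 + 0.158·1.67) / 1.608 = 1.067 mg/L.

1.07 mg/L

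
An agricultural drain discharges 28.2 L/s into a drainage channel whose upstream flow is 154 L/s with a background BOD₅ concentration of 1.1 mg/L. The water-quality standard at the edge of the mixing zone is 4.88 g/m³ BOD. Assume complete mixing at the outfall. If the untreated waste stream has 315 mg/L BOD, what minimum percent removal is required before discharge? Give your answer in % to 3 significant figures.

91.9 %

28.2 L/s = 0.0282 m³/s.
154 L/s = 0.154 m³/s.
Mass balance: 4.88·0.1822 = 0.0282·Cₑ + 0.154·1.1.
Cₑ = (0.8891 − 0.1694) / 0.0282 = 25.52 mg/L.
Required removal = 1 − 25.52/315 = 91.9 %.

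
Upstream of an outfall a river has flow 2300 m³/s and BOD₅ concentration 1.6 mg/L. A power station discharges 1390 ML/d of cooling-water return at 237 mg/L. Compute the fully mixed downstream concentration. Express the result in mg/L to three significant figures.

3.24 mg/L

1390 ML/d = 16.09 m³/s.
Conservation of mass across the mixing zone: C = (16.09·237 + 2300·1.6) / (16.09 + 2300) = 7493/2316 = 3.235 mg/L.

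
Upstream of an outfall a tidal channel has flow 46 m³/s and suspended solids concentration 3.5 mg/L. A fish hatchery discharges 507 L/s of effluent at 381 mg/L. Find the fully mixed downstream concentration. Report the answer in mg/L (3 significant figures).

7.62 mg/L

507 L/s = 0.507 m³/s.
By mass balance at complete mixing, C = (0.507·381 + 46·3.5) / (0.507 + 46) = 354.2/46.51 = 7.615 mg/L.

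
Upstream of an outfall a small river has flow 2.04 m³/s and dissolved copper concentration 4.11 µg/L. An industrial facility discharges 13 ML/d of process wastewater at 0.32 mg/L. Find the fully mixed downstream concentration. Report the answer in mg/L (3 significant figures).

13 ML/d = 0.1505 m³/s.
4.11 µg/L = 0.00411 mg/L.
Conservation of mass across the mixing zone: C = (0.1505·0.32 + 2.04·0.00411) / (0.1505 + 2.04) = 0.05653/2.19 = 0.02581 mg/L.

0.0258 mg/L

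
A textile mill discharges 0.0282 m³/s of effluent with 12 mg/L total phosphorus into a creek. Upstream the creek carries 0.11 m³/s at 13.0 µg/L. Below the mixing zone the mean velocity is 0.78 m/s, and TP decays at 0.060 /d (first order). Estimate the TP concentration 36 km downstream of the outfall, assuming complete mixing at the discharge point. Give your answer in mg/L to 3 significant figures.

13.0 µg/L = 0.013 mg/L.
After complete mixing, C₀ = (0.0282·12 + 0.11·0.013) / 0.1382 = 2.459 mg/L.
Travel time t = 3.6e+04 m / 0.78 m/s = 4.615e+04 s = 0.5342 d.
C = 2.459·exp(−0.060·0.5342) = 2.459·0.9685 = 2.381 mg/L.

2.38 mg/L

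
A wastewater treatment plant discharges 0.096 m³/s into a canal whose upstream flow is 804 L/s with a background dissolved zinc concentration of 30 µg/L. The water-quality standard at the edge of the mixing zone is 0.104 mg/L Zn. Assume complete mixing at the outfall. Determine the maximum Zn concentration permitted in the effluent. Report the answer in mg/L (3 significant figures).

804 L/s = 0.804 m³/s.
30 µg/L = 0.03 mg/L.
Mass balance: 0.104·0.9 = 0.096·Cₑ + 0.804·0.03.
Cₑ = (0.0936 − 0.02412) / 0.096 = 0.7238 mg/L.

0.724 mg/L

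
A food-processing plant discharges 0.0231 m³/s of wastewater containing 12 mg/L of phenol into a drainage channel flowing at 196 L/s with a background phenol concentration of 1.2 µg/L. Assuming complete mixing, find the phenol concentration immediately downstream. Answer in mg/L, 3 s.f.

1.27 mg/L

196 L/s = 0.196 m³/s.
1.2 µg/L = 0.0012 mg/L.
By mass balance at complete mixing, C = (0.0231·12 + 0.196·0.0012) / (0.0231 + 0.196) = 0.2774/0.2191 = 1.266 mg/L.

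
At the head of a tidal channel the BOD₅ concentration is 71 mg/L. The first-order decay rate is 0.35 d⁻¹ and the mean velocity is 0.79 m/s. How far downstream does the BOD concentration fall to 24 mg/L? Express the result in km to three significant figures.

From C = C₀·e^(−kt), t = ln(C₀/C)/k = ln(71/24)/0.35 = 1.085/0.35 = 3.099 d.
Distance = v·t = 0.79 m/s × 2.677e+05 s = 2.115e+05 m = 211.5 km.

212 km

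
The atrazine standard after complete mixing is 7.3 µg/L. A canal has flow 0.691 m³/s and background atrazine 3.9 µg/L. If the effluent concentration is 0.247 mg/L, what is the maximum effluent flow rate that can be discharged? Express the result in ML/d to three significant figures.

3.9 µg/L = 0.0039 mg/L.
7.3 µg/L = 0.0073 mg/L.
Mass balance at complete mixing: C_std·(Q_w + Q_r) = Q_w·C_e + Q_r·C_b.
Rearranging, Q_w = Q_r·(C_std − C_b)/(C_e − C_std) = 0.691·(0.0073 − 0.0039) / (0.247 − 0.0073) = 0.009801 m³/s.
= 0.8468 ML/d.

0.847 ML/d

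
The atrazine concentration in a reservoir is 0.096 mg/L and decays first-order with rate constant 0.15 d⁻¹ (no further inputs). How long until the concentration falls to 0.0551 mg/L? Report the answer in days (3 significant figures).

3.70 d

t = ln(C₀/C)/k = ln(0.096/0.0551)/0.15 = 0.5552/0.15 = 3.701 d.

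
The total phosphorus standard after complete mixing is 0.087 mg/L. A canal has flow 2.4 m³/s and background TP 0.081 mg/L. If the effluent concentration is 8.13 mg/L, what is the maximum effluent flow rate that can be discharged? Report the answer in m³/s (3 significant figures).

0.00179 m³/s

Mass balance at complete mixing: C_std·(Q_w + Q_r) = Q_w·C_e + Q_r·C_b.
Rearranging, Q_w = Q_r·(C_std − C_b)/(C_e − C_std) = 2.4·(0.087 − 0.081) / (8.13 − 0.087) = 0.00179 m³/s.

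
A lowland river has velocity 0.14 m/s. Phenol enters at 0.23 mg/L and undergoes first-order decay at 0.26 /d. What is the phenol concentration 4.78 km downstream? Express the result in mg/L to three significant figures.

0.208 mg/L

Travel time t = 4.78 km / 0.14 m/s = 4780/0.14 = 3.414e+04 s = 0.3952 d.
First-order decay: C = 0.23·exp(−0.26·0.3952) = 0.23·0.9024 = 0.2075 mg/L.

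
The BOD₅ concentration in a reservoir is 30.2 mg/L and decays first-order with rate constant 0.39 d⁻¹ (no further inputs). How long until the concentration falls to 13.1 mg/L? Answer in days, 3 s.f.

2.14 d

t = ln(C₀/C)/k = ln(30.2/13.1)/0.39 = 0.8352/0.39 = 2.142 d.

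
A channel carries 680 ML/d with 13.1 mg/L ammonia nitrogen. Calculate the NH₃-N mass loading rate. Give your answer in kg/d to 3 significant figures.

680 ML/d = 7.87 m³/s.
Mass flux = Q·C = 7.87 m³/s × 13.1 g/m³ = 103.1 g/s.
= 103.1 g/s × 86.4 = 8908 kg/d.

8910 kg/d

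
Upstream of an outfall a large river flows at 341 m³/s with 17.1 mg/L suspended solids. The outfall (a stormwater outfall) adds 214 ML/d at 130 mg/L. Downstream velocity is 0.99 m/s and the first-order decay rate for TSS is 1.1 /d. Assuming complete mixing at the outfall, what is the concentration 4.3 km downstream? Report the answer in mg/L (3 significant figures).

214 ML/d = 2.477 m³/s.
After complete mixing, C₀ = (2.477·130 + 341·17.1) / 343.5 = 17.91 mg/L.
Travel time t = 4300 m / 0.99 m/s = 4343 s = 0.05027 d.
C = 17.91·exp(−1.1·0.05027) = 17.91·0.9462 = 16.95 mg/L.

17.0 mg/L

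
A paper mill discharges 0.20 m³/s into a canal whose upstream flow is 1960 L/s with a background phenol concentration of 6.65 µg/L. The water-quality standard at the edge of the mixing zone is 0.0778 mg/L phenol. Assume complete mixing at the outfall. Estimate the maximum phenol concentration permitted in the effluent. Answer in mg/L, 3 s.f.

0.775 mg/L

1960 L/s = 1.96 m³/s.
6.65 µg/L = 0.00665 mg/L.
Mass balance: 0.0778·2.16 = 0.2·Cₑ + 1.96·0.00665.
Cₑ = (0.168 − 0.01303) / 0.2 = 0.7751 mg/L.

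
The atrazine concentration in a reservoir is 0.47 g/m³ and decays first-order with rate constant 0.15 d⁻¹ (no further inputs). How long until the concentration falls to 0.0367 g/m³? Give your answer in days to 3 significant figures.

17.0 d

t = ln(C₀/C)/k = ln(0.47/0.0367)/0.15 = 2.55/0.15 = 17 d.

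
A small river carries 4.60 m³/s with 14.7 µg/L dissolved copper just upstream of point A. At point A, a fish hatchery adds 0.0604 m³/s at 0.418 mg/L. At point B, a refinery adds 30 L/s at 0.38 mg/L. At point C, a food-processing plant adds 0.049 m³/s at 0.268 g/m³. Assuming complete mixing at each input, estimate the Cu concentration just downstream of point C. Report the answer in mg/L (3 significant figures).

14.7 µg/L = 0.0147 mg/L.
After input A: C = (4.6·0.0147 + 0.0604·0.418) / 4.66 = 0.01993 mg/L.
30 L/s = 0.03 m³/s.
After input B: C = (4.66·0.01993 + 0.03·0.38) / 4.69 = 0.02223 mg/L.
After input C: C = (4.69·0.02223 + 0.049·0.268) / 4.739 = 0.02477 mg/L.

0.0248 mg/L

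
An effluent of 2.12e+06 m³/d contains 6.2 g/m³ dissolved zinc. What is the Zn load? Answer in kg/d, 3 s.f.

13100 kg/d

2.12e+06 m³/d = 24.54 m³/s.
Mass flux = Q·C = 24.54 m³/s × 6.2 g/m³ = 152.1 g/s.
= 152.1 g/s × 86.4 = 1.314e+04 kg/d.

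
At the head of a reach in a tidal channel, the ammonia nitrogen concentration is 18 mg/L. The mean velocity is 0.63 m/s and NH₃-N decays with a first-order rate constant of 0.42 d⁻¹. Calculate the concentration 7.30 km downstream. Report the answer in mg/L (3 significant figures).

17.0 mg/L

Travel time t = 7.30 km / 0.63 m/s = 7300/0.63 = 1.159e+04 s = 0.1341 d.
First-order decay: C = 18·exp(−0.42·0.1341) = 18·0.9452 = 17.01 mg/L.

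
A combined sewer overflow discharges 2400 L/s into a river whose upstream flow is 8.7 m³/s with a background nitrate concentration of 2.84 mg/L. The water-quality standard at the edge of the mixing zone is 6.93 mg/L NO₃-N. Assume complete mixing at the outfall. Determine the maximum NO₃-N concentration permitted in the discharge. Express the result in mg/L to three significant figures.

21.8 mg/L

2400 L/s = 2.4 m³/s.
Mass balance: 6.93·11.1 = 2.4·Cₑ + 8.7·2.84.
Cₑ = (76.92 − 24.71) / 2.4 = 21.76 mg/L.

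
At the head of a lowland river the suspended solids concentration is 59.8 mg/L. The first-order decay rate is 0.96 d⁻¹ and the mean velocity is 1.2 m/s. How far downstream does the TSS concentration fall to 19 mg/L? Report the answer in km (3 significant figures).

From C = C₀·e^(−kt), t = ln(C₀/C)/k = ln(59.8/19)/0.96 = 1.147/0.96 = 1.194 d.
Distance = v·t = 1.2 m/s × 1.032e+05 s = 1.238e+05 m = 123.8 km.

124 km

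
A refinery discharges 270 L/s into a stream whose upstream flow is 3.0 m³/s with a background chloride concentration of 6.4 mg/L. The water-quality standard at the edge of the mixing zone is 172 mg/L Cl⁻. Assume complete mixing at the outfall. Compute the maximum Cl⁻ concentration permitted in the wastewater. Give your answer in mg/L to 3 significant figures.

270 L/s = 0.27 m³/s.
Mass balance: 172·3.27 = 0.27·Cₑ + 3·6.4.
Cₑ = (562.4 − 19.2) / 0.27 = 2012 mg/L.

2010 mg/L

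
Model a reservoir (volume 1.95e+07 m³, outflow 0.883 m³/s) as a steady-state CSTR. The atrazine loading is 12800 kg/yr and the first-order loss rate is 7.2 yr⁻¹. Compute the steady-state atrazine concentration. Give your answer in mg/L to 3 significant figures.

0.0761 mg/L

Outflow Q = 0.883 m³/s × 3.156e+07 s/yr = 2.787e+07 m³/yr.
Steady-state CSTR mass balance: W = Q·C + k·V·C, so C = W/(Q + kV).
Q + kV = 2.787e+07 + 7.2·1.95e+07 = 1.683e+08 m³/yr.
C = 12800/1.683e+08 = 7.607e-05 kg/m³ = 0.07607 mg/L.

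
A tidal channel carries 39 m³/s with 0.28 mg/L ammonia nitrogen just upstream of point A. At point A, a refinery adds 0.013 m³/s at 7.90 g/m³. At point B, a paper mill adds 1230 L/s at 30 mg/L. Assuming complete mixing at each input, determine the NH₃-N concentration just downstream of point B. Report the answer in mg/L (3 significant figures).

1.19 mg/L

After input A: C = (39·0.28 + 0.013·7.9) / 39.01 = 0.2825 mg/L.
1230 L/s = 1.23 m³/s.
After input B: C = (39.01·0.2825 + 1.23·30) / 40.24 = 1.191 mg/L.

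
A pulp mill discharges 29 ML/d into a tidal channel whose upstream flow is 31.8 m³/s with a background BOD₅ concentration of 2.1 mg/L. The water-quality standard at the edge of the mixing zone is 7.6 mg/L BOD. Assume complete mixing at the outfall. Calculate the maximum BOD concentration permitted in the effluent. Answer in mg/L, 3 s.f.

29 ML/d = 0.3356 m³/s.
Mass balance: 7.6·32.14 = 0.3356·Cₑ + 31.8·2.1.
Cₑ = (244.2 − 66.78) / 0.3356 = 528.7 mg/L.

529 mg/L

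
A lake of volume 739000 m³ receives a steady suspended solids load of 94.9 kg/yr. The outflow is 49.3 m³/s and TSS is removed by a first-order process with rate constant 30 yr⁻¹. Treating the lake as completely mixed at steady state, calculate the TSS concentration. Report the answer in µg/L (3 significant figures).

0.0601 µg/L

Outflow Q = 49.3 m³/s × 3.156e+07 s/yr = 1.556e+09 m³/yr.
Steady-state CSTR mass balance: W = Q·C + k·V·C, so C = W/(Q + kV).
Q + kV = 1.556e+09 + 30·739000 = 1.578e+09 m³/yr.
C = 94.9/1.578e+09 = 6.014e-08 kg/m³ = 6.014e-05 mg/L = 0.06014 µg/L.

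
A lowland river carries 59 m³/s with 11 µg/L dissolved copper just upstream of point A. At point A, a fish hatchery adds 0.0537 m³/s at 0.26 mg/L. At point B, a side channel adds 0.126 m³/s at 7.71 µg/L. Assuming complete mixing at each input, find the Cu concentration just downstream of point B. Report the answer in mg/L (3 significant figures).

11 µg/L = 0.011 mg/L.
After input A: C = (59·0.011 + 0.0537·0.26) / 59.05 = 0.01123 mg/L.
7.71 µg/L = 0.00771 mg/L.
After input B: C = (59.05·0.01123 + 0.126·0.00771) / 59.18 = 0.01122 mg/L.

0.0112 mg/L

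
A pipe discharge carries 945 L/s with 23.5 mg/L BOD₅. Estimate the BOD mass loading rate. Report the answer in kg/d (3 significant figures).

945 L/s = 0.945 m³/s.
Mass flux = Q·C = 0.945 m³/s × 23.5 g/m³ = 22.21 g/s.
= 22.21 g/s × 86.4 = 1919 kg/d.

1920 kg/d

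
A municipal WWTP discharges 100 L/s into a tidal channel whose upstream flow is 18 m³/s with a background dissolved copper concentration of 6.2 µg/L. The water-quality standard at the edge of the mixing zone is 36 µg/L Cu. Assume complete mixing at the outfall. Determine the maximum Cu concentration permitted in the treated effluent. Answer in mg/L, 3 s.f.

5.40 mg/L

100 L/s = 0.1 m³/s.
6.2 µg/L = 0.0062 mg/L.
36 µg/L = 0.036 mg/L.
Mass balance: 0.036·18.1 = 0.1·Cₑ + 18·0.0062.
Cₑ = (0.6516 − 0.1116) / 0.1 = 5.4 mg/L.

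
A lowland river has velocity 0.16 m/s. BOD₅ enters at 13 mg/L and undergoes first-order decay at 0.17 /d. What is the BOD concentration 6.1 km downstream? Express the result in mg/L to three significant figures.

12.1 mg/L

Travel time t = 6.1 km / 0.16 m/s = 6100/0.16 = 3.812e+04 s = 0.4413 d.
First-order decay: C = 13·exp(−0.17·0.4413) = 13·0.9277 = 12.06 mg/L.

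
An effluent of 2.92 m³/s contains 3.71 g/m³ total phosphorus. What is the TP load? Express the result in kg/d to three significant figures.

Mass flux = Q·C = 2.92 m³/s × 3.71 g/m³ = 10.83 g/s.
= 10.83 g/s × 86.4 = 936 kg/d.

936 kg/d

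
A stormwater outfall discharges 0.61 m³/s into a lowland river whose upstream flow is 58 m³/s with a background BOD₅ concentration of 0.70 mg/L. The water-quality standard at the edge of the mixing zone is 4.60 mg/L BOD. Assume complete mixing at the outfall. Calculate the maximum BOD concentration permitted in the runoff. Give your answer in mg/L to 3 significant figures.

375 mg/L

Mass balance: 4.6·58.61 = 0.61·Cₑ + 58·0.7.
Cₑ = (269.6 − 40.6) / 0.61 = 375.4 mg/L.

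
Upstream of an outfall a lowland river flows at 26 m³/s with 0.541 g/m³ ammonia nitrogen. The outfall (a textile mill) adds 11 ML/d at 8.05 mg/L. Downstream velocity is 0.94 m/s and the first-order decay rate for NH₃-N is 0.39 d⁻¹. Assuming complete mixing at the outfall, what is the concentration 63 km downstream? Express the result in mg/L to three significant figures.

11 ML/d = 0.1273 m³/s.
After complete mixing, C₀ = (0.1273·8.05 + 26·0.541) / 26.13 = 0.5776 mg/L.
Travel time t = 6.3e+04 m / 0.94 m/s = 6.702e+04 s = 0.7757 d.
C = 0.5776·exp(−0.39·0.7757) = 0.5776·0.7389 = 0.4268 mg/L.

0.427 mg/L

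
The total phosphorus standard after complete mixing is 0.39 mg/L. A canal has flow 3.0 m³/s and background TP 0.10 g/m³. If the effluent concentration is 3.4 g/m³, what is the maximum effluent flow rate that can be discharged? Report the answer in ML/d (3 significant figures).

Mass balance at complete mixing: C_std·(Q_w + Q_r) = Q_w·C_e + Q_r·C_b.
Rearranging, Q_w = Q_r·(C_std − C_b)/(C_e − C_std) = 3.0·(0.39 − 0.1) / (3.4 − 0.39) = 0.289 m³/s.
= 24.97 ML/d.

25.0 ML/d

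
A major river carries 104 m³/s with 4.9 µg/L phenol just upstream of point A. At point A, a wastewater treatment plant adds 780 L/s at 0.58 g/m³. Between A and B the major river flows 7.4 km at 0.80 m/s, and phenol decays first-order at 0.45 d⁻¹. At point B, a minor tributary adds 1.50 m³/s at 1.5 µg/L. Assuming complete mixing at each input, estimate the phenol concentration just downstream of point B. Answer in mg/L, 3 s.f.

4.9 µg/L = 0.0049 mg/L.
780 L/s = 0.78 m³/s.
After input A: C = (104·0.0049 + 0.78·0.58) / 104.8 = 0.009181 mg/L.
Over the 7.4 km reach to input B (t = 9250 s = 0.1071 d), decay gives C = 0.009181·exp(−0.45·0.1071) = 0.008749 mg/L.
1.5 µg/L = 0.0015 mg/L.
After input B: C = (104.8·0.008749 + 1.5·0.0015) / 106.3 = 0.008647 mg/L.

0.00865 mg/L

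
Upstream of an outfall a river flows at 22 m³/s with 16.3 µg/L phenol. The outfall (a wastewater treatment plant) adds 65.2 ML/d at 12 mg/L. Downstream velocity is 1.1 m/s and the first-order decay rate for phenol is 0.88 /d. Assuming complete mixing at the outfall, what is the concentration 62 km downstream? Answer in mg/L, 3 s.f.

0.233 mg/L

65.2 ML/d = 0.7546 m³/s.
16.3 µg/L = 0.0163 mg/L.
After complete mixing, C₀ = (0.7546·12 + 22·0.0163) / 22.75 = 0.4137 mg/L.
Travel time t = 6.2e+04 m / 1.1 m/s = 5.636e+04 s = 0.6524 d.
C = 0.4137·exp(−0.88·0.6524) = 0.4137·0.5632 = 0.233 mg/L.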